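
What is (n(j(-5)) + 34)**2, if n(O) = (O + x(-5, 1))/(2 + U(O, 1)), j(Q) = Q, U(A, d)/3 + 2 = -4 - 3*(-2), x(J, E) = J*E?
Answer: 841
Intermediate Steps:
x(J, E) = E*J
U(A, d) = 0 (U(A, d) = -6 + 3*(-4 - 3*(-2)) = -6 + 3*(-4 + 6) = -6 + 3*2 = -6 + 6 = 0)
n(O) = -5/2 + O/2 (n(O) = (O + 1*(-5))/(2 + 0) = (O - 5)/2 = (-5 + O)*(1/2) = -5/2 + O/2)
(n(j(-5)) + 34)**2 = ((-5/2 + (1/2)*(-5)) + 34)**2 = ((-5/2 - 5/2) + 34)**2 = (-5 + 34)**2 = 29**2 = 841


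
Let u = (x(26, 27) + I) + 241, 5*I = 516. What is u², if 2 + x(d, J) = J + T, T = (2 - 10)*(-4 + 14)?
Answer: 2090916/25 ≈ 83637.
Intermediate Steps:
I = 516/5 (I = (⅕)*516 = 516/5 ≈ 103.20)
T = -80 (T = -8*10 = -80)
x(d, J) = -82 + J (x(d, J) = -2 + (J - 80) = -2 + (-80 + J) = -82 + J)
u = 1446/5 (u = ((-82 + 27) + 516/5) + 241 = (-55 + 516/5) + 241 = 241/5 + 241 = 1446/5 ≈ 289.20)
u² = (1446/5)² = 2090916/25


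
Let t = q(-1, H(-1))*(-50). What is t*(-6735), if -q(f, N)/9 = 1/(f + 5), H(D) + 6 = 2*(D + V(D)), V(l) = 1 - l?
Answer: -1515375/2 ≈ -7.5769e+5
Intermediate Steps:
H(D) = -4 (H(D) = -6 + 2*(D + (1 - D)) = -6 + 2*1 = -6 + 2 = -4)
q(f, N) = -9/(5 + f) (q(f, N) = -9/(f + 5) = -9/(5 + f))
t = 225/2 (t = -9/(5 - 1)*(-50) = -9/4*(-50) = 225/2 ≈ 112.50)
t*(-6735) = (225/2)*(-6735) = -1515375/2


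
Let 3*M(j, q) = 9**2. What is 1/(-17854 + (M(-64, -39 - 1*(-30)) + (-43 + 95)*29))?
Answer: -1/16319 ≈ -6.1278e-5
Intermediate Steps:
M(j, q) = 27 (M(j, q) = (1/3)*9**2 = (1/3)*81 = 27)
1/(-17854 + (M(-64, -39 - 1*(-30)) + (-43 + 95)*29)) = 1/(-17854 + (27 + (-43 + 95)*29)) = 1/(-17854 + (27 + 52*29)) = 1/(-17854 + (27 + 1508)) = 1/(-17854 + 1535) = 1/(-16319) = -1/16319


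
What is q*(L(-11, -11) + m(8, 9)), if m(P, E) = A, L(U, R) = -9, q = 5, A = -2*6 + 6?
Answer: -75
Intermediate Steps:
A = -6 (A = -12 + 6 = -6)
m(P, E) = -6
q*(L(-11, -11) + m(8, 9)) = 5*(-9 - 6) = 5*(-15) = -75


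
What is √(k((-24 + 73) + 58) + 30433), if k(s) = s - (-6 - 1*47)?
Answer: √30593 ≈ 174.91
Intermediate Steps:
k(s) = 53 + s (k(s) = s - (-6 - 47) = s - 1*(-53) = s + 53 = 53 + s)
√(k((-24 + 73) + 58) + 30433) = √((53 + ((-24 + 73) + 58)) + 30433) = √((53 + (49 + 58)) + 30433) = √((53 + 107) + 30433) = √(160 + 30433) = √30593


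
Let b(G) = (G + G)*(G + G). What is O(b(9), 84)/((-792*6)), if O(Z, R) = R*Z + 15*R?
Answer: -791/132 ≈ -5.9924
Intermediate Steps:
b(G) = 4*G² (b(G) = (2*G)*(2*G) = 4*G²)
O(Z, R) = 15*R + R*Z
O(b(9), 84)/((-792*6)) = (84*(15 + 4*9²))/((-792*6)) = (84*(15 + 4*81))/(-4752) = (84*(15 + 324))*(-1/4752) = (84*339)*(-1/4752) = 28476*(-1/4752) = -791/132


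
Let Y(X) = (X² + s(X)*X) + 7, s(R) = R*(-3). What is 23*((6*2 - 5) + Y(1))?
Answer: 276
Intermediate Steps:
s(R) = -3*R
Y(X) = 7 - 2*X² (Y(X) = (X² + (-3*X)*X) + 7 = (X² - 3*X²) + 7 = -2*X² + 7 = 7 - 2*X²)
23*((6*2 - 5) + Y(1)) = 23*((6*2 - 5) + (7 - 2*1²)) = 23*((12 - 5) + (7 - 2*1)) = 23*(7 + (7 - 2)) = 23*(7 + 5) = 23*12 = 276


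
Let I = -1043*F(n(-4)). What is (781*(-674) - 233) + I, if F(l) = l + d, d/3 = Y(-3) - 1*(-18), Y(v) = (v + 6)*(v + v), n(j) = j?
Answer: -522455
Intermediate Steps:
Y(v) = 2*v*(6 + v) (Y(v) = (6 + v)*(2*v) = 2*v*(6 + v))
d = 0 (d = 3*(2*(-3)*(6 - 3) - 1*(-18)) = 3*(2*(-3)*3 + 18) = 3*(-18 + 18) = 3*0 = 0)
F(l) = l (F(l) = l + 0 = l)
I = 4172 (I = -1043*(-4) = 4172)
(781*(-674) - 233) + I = (781*(-674) - 233) + 4172 = (-526394 - 233) + 4172 = -526627 + 4172 = -522455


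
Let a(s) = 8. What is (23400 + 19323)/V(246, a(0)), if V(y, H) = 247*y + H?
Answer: 42723/60770 ≈ 0.70303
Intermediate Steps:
V(y, H) = H + 247*y
(23400 + 19323)/V(246, a(0)) = (23400 + 19323)/(8 + 247*246) = 42723/(8 + 60762) = 42723/60770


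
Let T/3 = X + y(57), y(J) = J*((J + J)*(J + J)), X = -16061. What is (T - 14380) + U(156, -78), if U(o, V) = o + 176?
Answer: 2160085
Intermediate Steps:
U(o, V) = 176 + o
y(J) = 4*J**3 (y(J) = J*((2*J)*(2*J)) = J*(4*J**2) = 4*J**3)
T = 2174133 (T = 3*(-16061 + 4*57**3) = 3*(-16061 + 4*185193) = 3*(-16061 + 740772) = 3*724711 = 2174133)
(T - 14380) + U(156, -78) = (2174133 - 14380) + (176 + 156) = 2159753 + 332 = 2160085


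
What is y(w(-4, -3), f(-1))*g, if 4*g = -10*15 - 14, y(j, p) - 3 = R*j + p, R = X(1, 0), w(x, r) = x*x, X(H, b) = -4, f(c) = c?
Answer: 2542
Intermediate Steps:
w(x, r) = x**2
R = -4
y(j, p) = 3 + p - 4*j (y(j, p) = 3 + (-4*j + p) = 3 + (p - 4*j) = 3 + p - 4*j)
g = -41 (g = (-10*15 - 14)/4 = (-150 - 14)/4 = (1/4)*(-164) = -41)
y(w(-4, -3), f(-1))*g = (3 - 1 - 4*(-4)**2)*(-41) = (3 - 1 - 4*16)*(-41) = (3 - 1 - 64)*(-41) = -62*(-41) = 2542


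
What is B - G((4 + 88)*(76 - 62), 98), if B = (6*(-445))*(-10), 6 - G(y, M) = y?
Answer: 27982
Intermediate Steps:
G(y, M) = 6 - y
B = 26700 (B = -2670*(-10) = 26700)
B - G((4 + 88)*(76 - 62), 98) = 26700 - (6 - (4 + 88)*(76 - 62)) = 26700 - (6 - 92*14) = 26700 - (6 - 1*1288) = 26700 - (6 - 1288) = 26700 - 1*(-1282) = 26700 + 1282 = 27982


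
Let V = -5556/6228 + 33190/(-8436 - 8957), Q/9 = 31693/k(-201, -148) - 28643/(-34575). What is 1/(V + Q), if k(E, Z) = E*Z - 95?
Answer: 3084973419497775/44037073223605529 ≈ 0.070054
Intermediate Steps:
k(E, Z) = -95 + E*Z
Q = 5835409062/341750825 (Q = 9*(31693/(-95 - 201*(-148)) - 28643/(-34575)) = 9*(31693/(-95 + 29748) - 28643*(-1/34575)) = 9*(31693/29653 + 28643/34575) = 9*(1945136354/1025252475) = 5835409062/341750825 ≈ 17.075)
V = -25278569/9026967 (V = -5556*1/6228 + 33190/(-17393) = -463/519 + 33190*(-1/17393) = -463/519 - 33190/17393 = -25278569/9026967 ≈ -2.8003)
1/(V + Q) = 1/(-25278569/9026967 + 5835409062/341750825) = 1/(44037073223605529/3084973419497775) = 3084973419497775/44037073223605529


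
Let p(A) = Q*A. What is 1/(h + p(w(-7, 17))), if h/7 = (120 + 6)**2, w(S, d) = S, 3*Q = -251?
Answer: 3/335153 ≈ 8.9511e-6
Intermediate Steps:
Q = -251/3 (Q = (1/3)*(-251) = -251/3 ≈ -83.667)
h = 111132 (h = 7*(120 + 6)**2 = 7*126**2 = 7*15876 = 111132)
p(A) = -251*A/3
1/(h + p(w(-7, 17))) = 1/(111132 - 251/3*(-7)) = 1/(111132 + 1757/3) = 1/(335153/3) = 3/335153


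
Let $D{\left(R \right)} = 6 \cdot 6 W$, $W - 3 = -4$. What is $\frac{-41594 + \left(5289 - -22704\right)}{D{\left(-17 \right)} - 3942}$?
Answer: $\frac{13601}{3978} \approx 3.4191$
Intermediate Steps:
$W = -1$ ($W = 3 - 4 = -1$)
$D{\left(R \right)} = -36$ ($D{\left(R \right)} = 6 \cdot 6 \left(-1\right) = 36 \left(-1\right) = -36$)
$\frac{-41594 + \left(5289 - -22704\right)}{D{\left(-17 \right)} - 3942} = \frac{-41594 + \left(5289 - -22704\right)}{-36 - 3942} = \frac{-41594 + \left(5289 + 22704\right)}{-3978} = \left(-41594 + 27993\right) \left(- \frac{1}{3978}\right) = \left(-13601\right) \left(- \frac{1}{3978}\right) = \frac{13601}{3978}$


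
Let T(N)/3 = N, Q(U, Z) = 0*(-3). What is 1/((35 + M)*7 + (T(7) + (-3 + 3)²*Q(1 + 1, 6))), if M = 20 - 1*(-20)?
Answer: 1/546 ≈ 0.0018315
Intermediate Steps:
Q(U, Z) = 0
T(N) = 3*N
M = 40 (M = 20 + 20 = 40)
1/((35 + M)*7 + (T(7) + (-3 + 3)²*Q(1 + 1, 6))) = 1/((35 + 40)*7 + (3*7 + (-3 + 3)²*0)) = 1/(75*7 + (21 + 0²*0)) = 1/(525 + (21 + 0*0)) = 1/(525 + (21 + 0)) = 1/(525 + 21) = 1/546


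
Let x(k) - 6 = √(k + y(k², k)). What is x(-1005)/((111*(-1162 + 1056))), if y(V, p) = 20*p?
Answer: -1/1961 - I*√2345/3922 ≈ -0.00050994 - 0.012347*I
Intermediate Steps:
x(k) = 6 + √21*√k (x(k) = 6 + √(k + 20*k) = 6 + √(21*k) = 6 + √21*√k)
x(-1005)/((111*(-1162 + 1056))) = (6 + √21*√(-1005))/((111*(-1162 + 1056))) = (6 + √21*(I*√1005))/((111*(-106))) = (6 + 3*I*√2345)/(-11766) = (6 + 3*I*√2345)*(-1/11766) = -1/1961 - I*√2345/3922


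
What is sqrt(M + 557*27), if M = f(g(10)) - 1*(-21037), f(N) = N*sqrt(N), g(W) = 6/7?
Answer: sqrt(1767724 + 6*sqrt(42))/7 ≈ 189.94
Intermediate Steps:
g(W) = 6/7 (g(W) = 6*(1/7) = 6/7)
f(N) = N**(3/2)
M = 21037 + 6*sqrt(42)/49 (M = (6/7)**(3/2) - 1*(-21037) = 6*sqrt(42)/49 + 21037 = 21037 + 6*sqrt(42)/49 ≈ 21038.)
sqrt(M + 557*27) = sqrt((21037 + 6*sqrt(42)/49) + 557*27) = sqrt((21037 + 6*sqrt(42)/49) + 15039) = sqrt(36076 + 6*sqrt(42)/49)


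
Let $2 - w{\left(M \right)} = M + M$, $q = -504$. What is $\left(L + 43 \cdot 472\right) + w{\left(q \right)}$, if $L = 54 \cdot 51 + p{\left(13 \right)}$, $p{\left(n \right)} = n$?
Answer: $24073$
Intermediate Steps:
$L = 2767$ ($L = 54 \cdot 51 + 13 = 2754 + 13 = 2767$)
$w{\left(M \right)} = 2 - 2 M$ ($w{\left(M \right)} = 2 - \left(M + M\right) = 2 - 2 M$)
$\left(L + 43 \cdot 472\right) + w{\left(q \right)} = \left(2767 + 43 \cdot 472\right) + \left(2 - -1008\right) = \left(2767 + 20296\right) + \left(2 + 1008\right) = 23063 + 1010 = 24073$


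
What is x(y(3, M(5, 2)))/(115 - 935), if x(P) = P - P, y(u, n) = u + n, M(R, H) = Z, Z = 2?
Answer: 0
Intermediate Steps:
M(R, H) = 2
y(u, n) = n + u
x(P) = 0
x(y(3, M(5, 2)))/(115 - 935) = 0/(115 - 935) = 0/(-820) = -1/820*0 = 0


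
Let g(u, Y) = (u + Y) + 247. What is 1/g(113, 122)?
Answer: 1/482 ≈ 0.0020747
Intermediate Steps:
g(u, Y) = 247 + Y + u (g(u, Y) = (Y + u) + 247 = 247 + Y + u)
1/g(113, 122) = 1/(247 + 122 + 113) = 1/482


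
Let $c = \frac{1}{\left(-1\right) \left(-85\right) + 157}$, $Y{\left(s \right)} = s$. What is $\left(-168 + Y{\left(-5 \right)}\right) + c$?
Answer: $- \frac{41865}{242} \approx -173.0$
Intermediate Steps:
$c = \frac{1}{242}$ ($c = \frac{1}{85 + 157} = \frac{1}{242} \approx 0.0041322$)
$\left(-168 + Y{\left(-5 \right)}\right) + c = \left(-168 - 5\right) + \frac{1}{242} = -173 + \frac{1}{242} = - \frac{41865}{242}$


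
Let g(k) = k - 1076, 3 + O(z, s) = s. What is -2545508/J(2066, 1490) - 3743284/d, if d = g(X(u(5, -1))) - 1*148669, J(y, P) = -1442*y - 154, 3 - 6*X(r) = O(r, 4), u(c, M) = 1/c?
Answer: 1235747099308/47800519153 ≈ 25.852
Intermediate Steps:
O(z, s) = -3 + s
X(r) = ⅓ (X(r) = ½ - (-3 + 4)/6 = ½ - ⅙*1 = ½ - ⅙ = ⅓)
g(k) = -1076 + k
J(y, P) = -154 - 1442*y
d = -449234/3 (d = (-1076 + ⅓) - 1*148669 = -3227/3 - 148669 = -449234/3 ≈ -1.4974e+5)
-2545508/J(2066, 1490) - 3743284/d = -2545508/(-154 - 1442*2066) - 3743284/(-449234/3) = -2545508/(-154 - 2979172) - 3743284*(-3/449234) = -2545508/(-2979326) + 5614926/224617 = -2545508*(-1/2979326) + 5614926/224617 = 181822/212809 + 5614926/224617 = 1235747099308/47800519153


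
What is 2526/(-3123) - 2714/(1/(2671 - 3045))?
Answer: 1056651634/1041 ≈ 1.0150e+6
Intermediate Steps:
2526/(-3123) - 2714/(1/(2671 - 3045)) = 2526*(-1/3123) - 2714/(1/(-374)) = -842/1041 - 2714/(-1/374) = -842/1041 - 2714*(-374) = -842/1041 + 1015036 = 1056651634/1041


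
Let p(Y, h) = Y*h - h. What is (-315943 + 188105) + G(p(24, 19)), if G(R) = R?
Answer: -127401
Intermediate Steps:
p(Y, h) = -h + Y*h
(-315943 + 188105) + G(p(24, 19)) = (-315943 + 188105) + 19*(-1 + 24) = -127838 + 19*23 = -127838 + 437 = -127401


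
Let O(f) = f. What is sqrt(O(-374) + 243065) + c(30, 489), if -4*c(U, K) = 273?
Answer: -273/4 + sqrt(242691) ≈ 424.39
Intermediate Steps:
c(U, K) = -273/4 (c(U, K) = -1/4*273 = -273/4)
sqrt(O(-374) + 243065) + c(30, 489) = sqrt(-374 + 243065) - 273/4 = sqrt(242691) - 273/4 = -273/4 + sqrt(242691)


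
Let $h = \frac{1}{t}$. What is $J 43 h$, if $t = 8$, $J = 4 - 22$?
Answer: $- \frac{387}{4} \approx -96.75$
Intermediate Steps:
$J = -18$ ($J = 4 - 22 = -18$)
$h = \frac{1}{8} \approx 0.125$
$J 43 h = \left(-18\right) 43 \cdot \frac{1}{8} = \left(-774\right) \frac{1}{8} = - \frac{387}{4}$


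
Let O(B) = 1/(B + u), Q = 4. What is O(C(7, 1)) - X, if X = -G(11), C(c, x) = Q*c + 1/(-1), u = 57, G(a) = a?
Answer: 925/84 ≈ 11.012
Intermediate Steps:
C(c, x) = -1 + 4*c (C(c, x) = 4*c + 1/(-1) = 4*c - 1 = -1 + 4*c)
O(B) = 1/(57 + B) (O(B) = 1/(B + 57) = 1/(57 + B))
X = -11 (X = -1*11 = -11)
O(C(7, 1)) - X = 1/(57 + (-1 + 4*7)) - 1*(-11) = 1/(57 + (-1 + 28)) + 11 = 1/(57 + 27) + 11 = 1/84 + 11 = 925/84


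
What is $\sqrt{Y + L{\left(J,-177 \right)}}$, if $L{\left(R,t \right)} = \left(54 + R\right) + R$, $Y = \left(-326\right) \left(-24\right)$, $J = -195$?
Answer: $24 \sqrt{13} \approx 86.533$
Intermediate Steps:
$Y = 7824$
$L{\left(R,t \right)} = 54 + 2 R$
$\sqrt{Y + L{\left(J,-177 \right)}} = \sqrt{7824 + \left(54 + 2 \left(-195\right)\right)} = \sqrt{7824 + \left(54 - 390\right)} = \sqrt{7824 - 336} = \sqrt{7488} = 24 \sqrt{13}$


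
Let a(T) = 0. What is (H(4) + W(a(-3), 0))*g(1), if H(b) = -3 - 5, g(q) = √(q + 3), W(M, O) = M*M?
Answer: -16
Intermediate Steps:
W(M, O) = M²
g(q) = √(3 + q)
H(b) = -8
(H(4) + W(a(-3), 0))*g(1) = (-8 + 0²)*√(3 + 1) = (-8 + 0)*√4 = -8*2 = -16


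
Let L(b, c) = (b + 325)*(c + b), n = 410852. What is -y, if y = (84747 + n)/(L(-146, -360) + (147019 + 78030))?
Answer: -495599/134475 ≈ -3.6854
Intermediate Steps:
L(b, c) = (325 + b)*(b + c)
y = 495599/134475 (y = (84747 + 410852)/(((-146)² + 325*(-146) + 325*(-360) - 146*(-360)) + (147019 + 78030)) = 495599/((21316 - 47450 - 117000 + 52560) + 225049) = 495599/(-90574 + 225049) = 495599/134475 ≈ 3.6854)
-y = -1*495599/134475 = -495599/134475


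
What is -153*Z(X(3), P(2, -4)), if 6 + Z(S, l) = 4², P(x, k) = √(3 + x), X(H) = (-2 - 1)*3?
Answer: -1530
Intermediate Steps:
X(H) = -9 (X(H) = -3*3 = -9)
Z(S, l) = 10 (Z(S, l) = -6 + 4² = -6 + 16 = 10)
-153*Z(X(3), P(2, -4)) = -153*10 = -1530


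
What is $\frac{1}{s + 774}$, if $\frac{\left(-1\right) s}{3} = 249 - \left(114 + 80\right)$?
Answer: $\frac{1}{609} \approx 0.001642$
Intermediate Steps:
$s = -165$ ($s = - 3 \left(249 - \left(114 + 80\right)\right) = - 3 \left(249 - 194\right) = \left(-3\right) 55 = -165$)
$\frac{1}{s + 774} = \frac{1}{-165 + 774} = \frac{1}{609}$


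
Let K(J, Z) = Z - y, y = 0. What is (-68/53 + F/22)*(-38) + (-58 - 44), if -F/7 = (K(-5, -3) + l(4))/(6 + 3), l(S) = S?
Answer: -272329/5247 ≈ -51.902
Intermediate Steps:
K(J, Z) = Z (K(J, Z) = Z - 1*0 = Z + 0 = Z)
F = -7/9 (F = -7*(-3 + 4)/(6 + 3) = -7/9 ≈ -0.77778)
(-68/53 + F/22)*(-38) + (-58 - 44) = (-68/53 - 7/9/22)*(-38) + (-58 - 44) = (-68*1/53 - 7/9*1/22)*(-38) - 102 = (-68/53 - 7/198)*(-38) - 102 = -13835/10494*(-38) - 102 = 262865/5247 - 102 = -272329/5247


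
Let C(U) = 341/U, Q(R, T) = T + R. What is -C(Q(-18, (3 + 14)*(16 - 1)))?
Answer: -341/237 ≈ -1.4388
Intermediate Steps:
Q(R, T) = R + T
-C(Q(-18, (3 + 14)*(16 - 1))) = -341/(-18 + (3 + 14)*(16 - 1)) = -341/(-18 + 17*15) = -341/(-18 + 255) = -341/237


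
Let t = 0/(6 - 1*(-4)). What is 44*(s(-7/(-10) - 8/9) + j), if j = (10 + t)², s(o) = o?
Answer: 197626/45 ≈ 4391.7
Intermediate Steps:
t = 0 (t = 0/(6 + 4) = 0/10 = 0*(⅒) = 0)
j = 100 (j = (10 + 0)² = 10² = 100)
44*(s(-7/(-10) - 8/9) + j) = 44*((-7/(-10) - 8/9) + 100) = 44*((-7*(-⅒) - 8*⅑) + 100) = 44*((7/10 - 8/9) + 100) = 44*(-17/90 + 100) = 44*(8983/90) = 197626/45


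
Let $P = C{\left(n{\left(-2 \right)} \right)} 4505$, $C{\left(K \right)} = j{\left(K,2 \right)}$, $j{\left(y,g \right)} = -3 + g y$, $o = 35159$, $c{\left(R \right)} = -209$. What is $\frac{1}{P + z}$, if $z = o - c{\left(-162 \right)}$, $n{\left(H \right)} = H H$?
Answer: $\frac{1}{57893} \approx 1.7273 \cdot 10^{-5}$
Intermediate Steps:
$n{\left(H \right)} = H^{2}$
$C{\left(K \right)} = -3 + 2 K$
$z = 35368$ ($z = 35159 - -209 = 35159 + 209 = 35368$)
$P = 22525$ ($P = \left(-3 + 2 \left(-2\right)^{2}\right) 4505 = \left(-3 + 2 \cdot 4\right) 4505 = \left(-3 + 8\right) 4505 = 5 \cdot 4505 = 22525$)
$\frac{1}{P + z} = \frac{1}{22525 + 35368} = \frac{1}{57893}$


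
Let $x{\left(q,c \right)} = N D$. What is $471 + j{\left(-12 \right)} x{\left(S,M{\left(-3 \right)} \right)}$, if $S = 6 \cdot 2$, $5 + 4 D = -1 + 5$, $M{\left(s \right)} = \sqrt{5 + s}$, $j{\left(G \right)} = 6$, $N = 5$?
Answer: $\frac{927}{2} \approx 463.5$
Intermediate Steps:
$D = - \frac{1}{4}$ ($D = - \frac{5}{4} + \frac{-1 + 5}{4} = - \frac{5}{4} + \frac{1}{4} \cdot 4 = - \frac{5}{4} + 1 = - \frac{1}{4} \approx -0.25$)
$S = 12$
$x{\left(q,c \right)} = - \frac{5}{4}$ ($x{\left(q,c \right)} = 5 \left(- \frac{1}{4}\right) = - \frac{5}{4}$)
$471 + j{\left(-12 \right)} x{\left(S,M{\left(-3 \right)} \right)} = 471 + 6 \left(- \frac{5}{4}\right) = 471 - \frac{15}{2} = \frac{927}{2}$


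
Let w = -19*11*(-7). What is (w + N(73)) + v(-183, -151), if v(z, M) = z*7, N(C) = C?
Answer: 255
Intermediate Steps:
v(z, M) = 7*z
w = 1463 (w = -209*(-7) = 1463)
(w + N(73)) + v(-183, -151) = (1463 + 73) + 7*(-183) = 1536 - 1281 = 255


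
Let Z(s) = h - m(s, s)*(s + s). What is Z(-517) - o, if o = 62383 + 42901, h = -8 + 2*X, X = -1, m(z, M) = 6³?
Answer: 118050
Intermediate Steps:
m(z, M) = 216
h = -10 (h = -8 + 2*(-1) = -8 - 2 = -10)
o = 105284
Z(s) = -10 - 432*s (Z(s) = -10 - 216*(s + s) = -10 - 216*2*s = -10 - 432*s)
Z(-517) - o = (-10 - 432*(-517)) - 1*105284 = (-10 + 223344) - 105284 = 223334 - 105284 = 118050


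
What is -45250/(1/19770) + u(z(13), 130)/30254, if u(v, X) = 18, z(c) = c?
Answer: -13532500747491/15127 ≈ -8.9459e+8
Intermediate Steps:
-45250/(1/19770) + u(z(13), 130)/30254 = -45250/(1/19770) + 18/30254 = -45250/1/19770 + 18*(1/30254) = -45250*19770 + 9/15127 = -894592500 + 9/15127 = -13532500747491/15127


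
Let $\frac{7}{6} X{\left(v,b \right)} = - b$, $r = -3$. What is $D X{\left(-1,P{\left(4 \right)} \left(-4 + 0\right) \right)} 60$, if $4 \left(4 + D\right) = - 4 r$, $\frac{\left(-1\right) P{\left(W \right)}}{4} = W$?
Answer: $\frac{23040}{7} \approx 3291.4$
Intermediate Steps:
$P{\left(W \right)} = - 4 W$
$X{\left(v,b \right)} = - \frac{6 b}{7}$ ($X{\left(v,b \right)} = \frac{6 \left(- b\right)}{7} = - \frac{6 b}{7}$)
$D = -1$ ($D = -4 + \frac{\left(-4\right) \left(-3\right)}{4} = -4 + \frac{1}{4} \cdot 12 = -4 + 3 = -1$)
$D X{\left(-1,P{\left(4 \right)} \left(-4 + 0\right) \right)} 60 = - \frac{\left(-6\right) \left(-4\right) 4 \left(-4 + 0\right)}{7} \cdot 60 = - \frac{\left(-6\right) \left(\left(-16\right) \left(-4\right)\right)}{7} \cdot 60 = - \frac{\left(-6\right) 64}{7} \cdot 60 = \left(-1\right) \left(- \frac{384}{7}\right) 60 = \frac{384}{7} \cdot 60 = \frac{23040}{7}$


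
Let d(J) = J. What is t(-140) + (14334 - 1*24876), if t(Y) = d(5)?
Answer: -10537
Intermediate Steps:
t(Y) = 5
t(-140) + (14334 - 1*24876) = 5 + (14334 - 1*24876) = 5 + (14334 - 24876) = 5 - 10542 = -10537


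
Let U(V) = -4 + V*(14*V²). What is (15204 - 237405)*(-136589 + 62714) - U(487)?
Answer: 14798080637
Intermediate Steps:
U(V) = -4 + 14*V³
(15204 - 237405)*(-136589 + 62714) - U(487) = (15204 - 237405)*(-136589 + 62714) - (-4 + 14*487³) = -222201*(-73875) - (-4 + 14*115501303) = 16415098875 - (-4 + 1617018242) = 16415098875 - 1*1617018238 = 16415098875 - 1617018238 = 14798080637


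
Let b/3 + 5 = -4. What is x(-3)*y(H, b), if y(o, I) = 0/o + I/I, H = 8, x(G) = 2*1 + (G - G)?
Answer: 2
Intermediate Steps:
b = -27 (b = -15 + 3*(-4) = -15 - 12 = -27)
x(G) = 2 (x(G) = 2 + 0 = 2)
y(o, I) = 1 (y(o, I) = 0 + 1 = 1)
x(-3)*y(H, b) = 2*1 = 2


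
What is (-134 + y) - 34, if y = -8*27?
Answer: -384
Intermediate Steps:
y = -216
(-134 + y) - 34 = (-134 - 216) - 34 = -350 - 34 = -384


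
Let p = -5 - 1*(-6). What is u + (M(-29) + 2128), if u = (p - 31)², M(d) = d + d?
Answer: 2970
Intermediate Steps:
M(d) = 2*d
p = 1 (p = -5 + 6 = 1)
u = 900 (u = (1 - 31)² = (-30)² = 900)
u + (M(-29) + 2128) = 900 + (2*(-29) + 2128) = 900 + (-58 + 2128) = 900 + 2070 = 2970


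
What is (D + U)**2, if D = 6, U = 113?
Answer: 14161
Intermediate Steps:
(D + U)**2 = (6 + 113)**2 = 119**2 = 14161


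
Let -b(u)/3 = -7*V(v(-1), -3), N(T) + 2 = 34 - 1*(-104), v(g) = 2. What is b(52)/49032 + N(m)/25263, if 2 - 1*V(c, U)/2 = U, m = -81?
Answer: 24637/2548756 ≈ 0.0096663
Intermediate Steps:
V(c, U) = 4 - 2*U
N(T) = 136 (N(T) = -2 + (34 - 1*(-104)) = -2 + (34 + 104) = -2 + 138 = 136)
b(u) = 210 (b(u) = -(-21)*(4 - 2*(-3)) = -(-21)*(4 + 6) = -(-21)*10 = -3*(-70) = 210)
b(52)/49032 + N(m)/25263 = 210/49032 + 136/25263 = 210*(1/49032) + 136*(1/25263) = 35/8172 + 136/25263 = 24637/2548756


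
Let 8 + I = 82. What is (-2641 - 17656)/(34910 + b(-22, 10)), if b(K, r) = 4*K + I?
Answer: -20297/34896 ≈ -0.58164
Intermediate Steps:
I = 74 (I = -8 + 82 = 74)
b(K, r) = 74 + 4*K (b(K, r) = 4*K + 74 = 74 + 4*K)
(-2641 - 17656)/(34910 + b(-22, 10)) = (-2641 - 17656)/(34910 + (74 + 4*(-22))) = -20297/(34910 + (74 - 88)) = -20297/(34910 - 14) = -20297/34896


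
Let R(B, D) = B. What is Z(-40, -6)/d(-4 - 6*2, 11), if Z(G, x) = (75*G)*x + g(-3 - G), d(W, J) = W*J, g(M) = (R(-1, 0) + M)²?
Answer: -1206/11 ≈ -109.64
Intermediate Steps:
g(M) = (-1 + M)²
d(W, J) = J*W
Z(G, x) = (-4 - G)² + 75*G*x (Z(G, x) = (75*G)*x + (-1 + (-3 - G))² = 75*G*x + (-4 - G)² = (-4 - G)² + 75*G*x)
Z(-40, -6)/d(-4 - 6*2, 11) = ((4 - 40)² + 75*(-40)*(-6))/((11*(-4 - 6*2))) = ((-36)² + 18000)/((11*(-4 - 12))) = (1296 + 18000)/((11*(-16))) = 19296/(-176) = 19296*(-1/176) = -1206/11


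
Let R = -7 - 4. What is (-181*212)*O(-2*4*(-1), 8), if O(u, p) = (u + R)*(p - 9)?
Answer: -115116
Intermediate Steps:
R = -11
O(u, p) = (-11 + u)*(-9 + p) (O(u, p) = (u - 11)*(p - 9) = (-11 + u)*(-9 + p))
(-181*212)*O(-2*4*(-1), 8) = (-181*212)*(99 - 11*8 - 9*(-2*4)*(-1) + 8*(-2*4*(-1))) = -38372*(99 - 88 - (-72)*(-1) + 8*(-8*(-1))) = -38372*(99 - 88 - 9*8 + 8*8) = -38372*(99 - 88 - 72 + 64) = -38372*3 = -115116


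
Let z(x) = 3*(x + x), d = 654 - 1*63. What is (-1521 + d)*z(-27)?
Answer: 150660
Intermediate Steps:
d = 591 (d = 654 - 63 = 591)
z(x) = 6*x (z(x) = 3*(2*x) = 6*x)
(-1521 + d)*z(-27) = (-1521 + 591)*(6*(-27)) = -930*(-162) = 150660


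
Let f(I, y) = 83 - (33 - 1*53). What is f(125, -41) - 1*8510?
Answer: -8407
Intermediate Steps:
f(I, y) = 103 (f(I, y) = 83 - (33 - 53) = 83 - 1*(-20) = 83 + 20 = 103)
f(125, -41) - 1*8510 = 103 - 1*8510 = 103 - 8510 = -8407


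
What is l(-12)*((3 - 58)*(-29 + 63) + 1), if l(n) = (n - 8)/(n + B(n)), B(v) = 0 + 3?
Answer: -12460/3 ≈ -4153.3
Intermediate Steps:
B(v) = 3
l(n) = (-8 + n)/(3 + n) (l(n) = (n - 8)/(n + 3) = (-8 + n)/(3 + n))
l(-12)*((3 - 58)*(-29 + 63) + 1) = ((-8 - 12)/(3 - 12))*((3 - 58)*(-29 + 63) + 1) = (-20/(-9))*(-55*34 + 1) = (-⅑*(-20))*(-1870 + 1) = (20/9)*(-1869) = -12460/3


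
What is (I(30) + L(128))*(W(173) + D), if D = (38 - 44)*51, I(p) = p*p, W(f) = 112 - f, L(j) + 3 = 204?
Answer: -404067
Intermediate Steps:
L(j) = 201 (L(j) = -3 + 204 = 201)
I(p) = p**2
D = -306 (D = -6*51 = -306)
(I(30) + L(128))*(W(173) + D) = (30**2 + 201)*((112 - 1*173) - 306) = (900 + 201)*((112 - 173) - 306) = 1101*(-61 - 306) = 1101*(-367) = -404067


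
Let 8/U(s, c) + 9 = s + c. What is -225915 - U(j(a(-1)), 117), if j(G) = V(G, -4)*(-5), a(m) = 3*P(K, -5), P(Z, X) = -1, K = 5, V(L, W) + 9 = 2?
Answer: -32305853/143 ≈ -2.2592e+5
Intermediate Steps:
V(L, W) = -7 (V(L, W) = -9 + 2 = -7)
a(m) = -3 (a(m) = 3*(-1) = -3)
j(G) = 35 (j(G) = -7*(-5) = 35)
U(s, c) = 8/(-9 + c + s) (U(s, c) = 8/(-9 + (s + c)) = 8/(-9 + (c + s)) = 8/(-9 + c + s))
-225915 - U(j(a(-1)), 117) = -225915 - 8/(-9 + 117 + 35) = -225915 - 8/143 = -32305853/143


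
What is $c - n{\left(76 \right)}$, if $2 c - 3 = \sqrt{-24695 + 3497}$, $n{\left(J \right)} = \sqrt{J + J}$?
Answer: $\frac{3}{2} - 2 \sqrt{38} + \frac{i \sqrt{21198}}{2} \approx -10.829 + 72.798 i$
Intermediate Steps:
$n{\left(J \right)} = \sqrt{2} \sqrt{J}$ ($n{\left(J \right)} = \sqrt{2 J} = \sqrt{2} \sqrt{J}$)
$c = \frac{3}{2} + \frac{i \sqrt{21198}}{2}$ ($c = \frac{3}{2} + \frac{\sqrt{-24695 + 3497}}{2} = \frac{3}{2} + \frac{\sqrt{-21198}}{2} = \frac{3}{2} + \frac{i \sqrt{21198}}{2} \approx 1.5 + 72.798 i$)
$c - n{\left(76 \right)} = \left(\frac{3}{2} + \frac{i \sqrt{21198}}{2}\right) - \sqrt{2} \sqrt{76} = \left(\frac{3}{2} + \frac{i \sqrt{21198}}{2}\right) - \sqrt{2} \cdot 2 \sqrt{19} = \left(\frac{3}{2} + \frac{i \sqrt{21198}}{2}\right) - 2 \sqrt{38} = \frac{3}{2} - 2 \sqrt{38} + \frac{i \sqrt{21198}}{2}$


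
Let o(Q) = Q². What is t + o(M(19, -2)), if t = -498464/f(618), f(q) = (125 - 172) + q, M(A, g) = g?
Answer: -496180/571 ≈ -868.97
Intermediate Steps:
f(q) = -47 + q
t = -498464/571 (t = -498464/(-47 + 618) = -498464/571 ≈ -872.97)
t + o(M(19, -2)) = -498464/571 + (-2)² = -498464/571 + 4 = -496180/571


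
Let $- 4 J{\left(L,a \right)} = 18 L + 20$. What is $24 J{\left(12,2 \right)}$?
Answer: $-1416$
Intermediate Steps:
$J{\left(L,a \right)} = -5 - \frac{9 L}{2}$ ($J{\left(L,a \right)} = - \frac{18 L + 20}{4} = - \frac{20 + 18 L}{4} = -5 - \frac{9 L}{2}$)
$24 J{\left(12,2 \right)} = 24 \left(-5 - 54\right) = 24 \left(-59\right) = -1416$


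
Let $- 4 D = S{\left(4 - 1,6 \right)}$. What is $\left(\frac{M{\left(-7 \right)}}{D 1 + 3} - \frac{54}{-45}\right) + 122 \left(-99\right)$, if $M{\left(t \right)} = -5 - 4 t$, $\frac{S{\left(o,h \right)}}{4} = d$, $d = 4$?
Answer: $- \frac{60499}{5} \approx -12100.0$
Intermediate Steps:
$S{\left(o,h \right)} = 16$ ($S{\left(o,h \right)} = 4 \cdot 4 = 16$)
$D = -4$ ($D = \left(- \frac{1}{4}\right) 16 = -4$)
$\left(\frac{M{\left(-7 \right)}}{D 1 + 3} - \frac{54}{-45}\right) + 122 \left(-99\right) = \left(\frac{-5 - -28}{\left(-4\right) 1 + 3} - \frac{54}{-45}\right) + 122 \left(-99\right) = \left(\frac{-5 + 28}{-4 + 3} - - \frac{6}{5}\right) - 12078 = \left(\frac{23}{-1} + \frac{6}{5}\right) - 12078 = \left(23 \left(-1\right) + \frac{6}{5}\right) - 12078 = \left(-23 + \frac{6}{5}\right) - 12078 = - \frac{109}{5} - 12078 = - \frac{60499}{5}$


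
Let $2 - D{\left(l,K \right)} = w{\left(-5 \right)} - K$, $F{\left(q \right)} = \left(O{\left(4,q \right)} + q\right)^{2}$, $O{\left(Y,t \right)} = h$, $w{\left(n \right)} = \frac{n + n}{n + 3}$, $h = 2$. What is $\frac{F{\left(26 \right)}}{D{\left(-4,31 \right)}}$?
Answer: $28$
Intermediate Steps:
$w{\left(n \right)} = \frac{2 n}{3 + n}$
$O{\left(Y,t \right)} = 2$
$F{\left(q \right)} = \left(2 + q\right)^{2}$
$D{\left(l,K \right)} = -3 + K$ ($D{\left(l,K \right)} = 2 - \left(2 \left(-5\right) \frac{1}{3 - 5} - K\right) = 2 - \left(2 \left(-5\right) \frac{1}{-2} - K\right) = 2 - \left(2 \left(-5\right) \left(- \frac{1}{2}\right) - K\right) = 2 - \left(5 - K\right) = 2 + \left(-5 + K\right) = -3 + K$)
$\frac{F{\left(26 \right)}}{D{\left(-4,31 \right)}} = \frac{\left(2 + 26\right)^{2}}{-3 + 31} = \frac{28^{2}}{28} = 784 \cdot \frac{1}{28} = 28$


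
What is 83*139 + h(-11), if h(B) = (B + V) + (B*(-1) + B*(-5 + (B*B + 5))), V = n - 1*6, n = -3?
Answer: 10197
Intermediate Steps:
V = -9 (V = -3 - 1*6 = -3 - 6 = -9)
h(B) = -9 + B³ (h(B) = (B - 9) + (B*(-1) + B*(-5 + (B*B + 5))) = (-9 + B) + (-B + B*(-5 + (B² + 5))) = (-9 + B) + (-B + B*(-5 + (5 + B²))) = (-9 + B) + (-B + B*B²) = (-9 + B) + (-B + B³) = (-9 + B) + (B³ - B) = -9 + B³)
83*139 + h(-11) = 83*139 + (-9 + (-11)³) = 11537 + (-9 - 1331) = 11537 - 1340 = 10197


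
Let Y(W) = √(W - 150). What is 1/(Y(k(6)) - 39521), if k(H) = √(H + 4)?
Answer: -1/(39521 - I*√(150 - √10)) ≈ -2.5303e-5 - 7.7582e-9*I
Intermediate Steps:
k(H) = √(4 + H)
Y(W) = √(-150 + W)
1/(Y(k(6)) - 39521) = 1/(√(-150 + √(4 + 6)) - 39521) = 1/(√(-150 + √10) - 39521) = 1/(-39521 + √(-150 + √10))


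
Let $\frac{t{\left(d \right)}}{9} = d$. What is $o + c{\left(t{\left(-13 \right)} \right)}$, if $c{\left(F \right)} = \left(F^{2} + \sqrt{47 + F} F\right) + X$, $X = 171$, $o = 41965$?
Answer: $55825 - 117 i \sqrt{70} \approx 55825.0 - 978.89 i$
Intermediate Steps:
$t{\left(d \right)} = 9 d$
$c{\left(F \right)} = 171 + F^{2} + F \sqrt{47 + F}$ ($c{\left(F \right)} = \left(F^{2} + \sqrt{47 + F} F\right) + 171 = \left(F^{2} + F \sqrt{47 + F}\right) + 171 = 171 + F^{2} + F \sqrt{47 + F}$)
$o + c{\left(t{\left(-13 \right)} \right)} = 41965 + \left(171 + \left(9 \left(-13\right)\right)^{2} + 9 \left(-13\right) \sqrt{47 + 9 \left(-13\right)}\right) = 41965 + \left(171 + \left(-117\right)^{2} - 117 \sqrt{47 - 117}\right) = 41965 + \left(171 + 13689 - 117 \sqrt{-70}\right) = 41965 + \left(171 + 13689 - 117 i \sqrt{70}\right) = 41965 + \left(13860 - 117 i \sqrt{70}\right) = 55825 - 117 i \sqrt{70}$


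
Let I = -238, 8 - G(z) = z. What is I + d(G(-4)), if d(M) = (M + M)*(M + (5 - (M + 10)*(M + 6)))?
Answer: -9334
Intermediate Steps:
G(z) = 8 - z
d(M) = 2*M*(5 + M - (6 + M)*(10 + M)) (d(M) = (2*M)*(M + (5 - (10 + M)*(6 + M))) = (2*M)*(M + (5 - (6 + M)*(10 + M))) = (2*M)*(5 + M - (6 + M)*(10 + M)) = 2*M*(5 + M - (6 + M)*(10 + M)))
I + d(G(-4)) = -238 - 2*(8 - 1*(-4))*(55 + (8 - 1*(-4))**2 + 15*(8 - 1*(-4))) = -238 - 2*(8 + 4)*(55 + (8 + 4)**2 + 15*(8 + 4)) = -238 - 2*12*(55 + 12**2 + 15*12) = -238 - 2*12*(55 + 144 + 180) = -238 - 2*12*379 = -238 - 9096 = -9334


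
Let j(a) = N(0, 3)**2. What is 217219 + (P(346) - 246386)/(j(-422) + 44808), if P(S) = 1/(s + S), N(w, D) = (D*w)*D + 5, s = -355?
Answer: 87644997368/403497 ≈ 2.1721e+5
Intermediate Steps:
N(w, D) = 5 + w*D**2 (N(w, D) = w*D**2 + 5 = 5 + w*D**2)
P(S) = 1/(-355 + S)
j(a) = 25 (j(a) = (5 + 0*3**2)**2 = (5 + 0*9)**2 = (5 + 0)**2 = 5**2 = 25)
217219 + (P(346) - 246386)/(j(-422) + 44808) = 217219 + (1/(-355 + 346) - 246386)/(25 + 44808) = 217219 + (1/(-9) - 246386)/44833 = 217219 + (-1/9 - 246386)*(1/44833) = 217219 - 2217475/9*1/44833 = 217219 - 2217475/403497 = 87644997368/403497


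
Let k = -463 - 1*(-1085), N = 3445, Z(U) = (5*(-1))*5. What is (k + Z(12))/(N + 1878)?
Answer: 597/5323 ≈ 0.11215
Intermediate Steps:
Z(U) = -25 (Z(U) = -5*5 = -25)
k = 622 (k = -463 + 1085 = 622)
(k + Z(12))/(N + 1878) = (622 - 25)/(3445 + 1878) = 597/5323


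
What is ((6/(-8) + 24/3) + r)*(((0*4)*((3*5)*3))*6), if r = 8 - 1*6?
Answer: 0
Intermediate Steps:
r = 2 (r = 8 - 6 = 2)
((6/(-8) + 24/3) + r)*(((0*4)*((3*5)*3))*6) = ((6/(-8) + 24/3) + 2)*(((0*4)*((3*5)*3))*6) = ((6*(-1/8) + 24*(1/3)) + 2)*((0*(15*3))*6) = ((-3/4 + 8) + 2)*((0*45)*6) = (29/4 + 2)*(0*6) = (37/4)*0 = 0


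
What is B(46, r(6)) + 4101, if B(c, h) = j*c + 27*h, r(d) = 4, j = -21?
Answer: 3243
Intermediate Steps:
B(c, h) = -21*c + 27*h
B(46, r(6)) + 4101 = (-21*46 + 27*4) + 4101 = (-966 + 108) + 4101 = -858 + 4101 = 3243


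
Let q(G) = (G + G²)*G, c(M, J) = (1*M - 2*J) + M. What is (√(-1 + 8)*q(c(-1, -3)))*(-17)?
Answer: -1360*√7 ≈ -3598.2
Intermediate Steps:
c(M, J) = -2*J + 2*M (c(M, J) = (M - 2*J) + M = -2*J + 2*M)
q(G) = G*(G + G²)
(√(-1 + 8)*q(c(-1, -3)))*(-17) = (√(-1 + 8)*((-2*(-3) + 2*(-1))²*(1 + (-2*(-3) + 2*(-1)))))*(-17) = (√7*((6 - 2)²*(1 + (6 - 2))))*(-17) = (√7*(4²*(1 + 4)))*(-17) = (√7*(16*5))*(-17) = (√7*80)*(-17) = (80*√7)*(-17) = -1360*√7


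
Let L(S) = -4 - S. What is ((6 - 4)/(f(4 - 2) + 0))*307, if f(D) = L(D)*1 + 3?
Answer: -614/3 ≈ -204.67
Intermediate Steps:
f(D) = -1 - D (f(D) = (-4 - D)*1 + 3 = (-4 - D) + 3 = -1 - D)
((6 - 4)/(f(4 - 2) + 0))*307 = ((6 - 4)/((-1 - (4 - 2)) + 0))*307 = (2/((-1 - 1*2) + 0))*307 = (2/((-1 - 2) + 0))*307 = (2/(-3 + 0))*307 = (2/(-3))*307 = (2*(-⅓))*307 = -⅔*307 = -614/3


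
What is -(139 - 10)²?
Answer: -16641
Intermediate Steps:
-(139 - 10)² = -1*129² = -1*16641 = -16641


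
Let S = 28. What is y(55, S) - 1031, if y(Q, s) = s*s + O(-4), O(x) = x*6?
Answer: -271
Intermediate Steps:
O(x) = 6*x
y(Q, s) = -24 + s² (y(Q, s) = s*s + 6*(-4) = s² - 24 = -24 + s²)
y(55, S) - 1031 = (-24 + 28²) - 1031 = (-24 + 784) - 1031 = 760 - 1031 = -271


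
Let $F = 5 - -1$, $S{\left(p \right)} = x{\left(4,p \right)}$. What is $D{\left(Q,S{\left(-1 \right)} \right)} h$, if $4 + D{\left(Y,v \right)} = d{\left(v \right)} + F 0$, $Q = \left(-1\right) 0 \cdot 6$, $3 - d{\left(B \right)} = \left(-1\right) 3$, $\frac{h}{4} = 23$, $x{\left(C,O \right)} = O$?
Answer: $184$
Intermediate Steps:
$S{\left(p \right)} = p$
$h = 92$ ($h = 4 \cdot 23 = 92$)
$d{\left(B \right)} = 6$ ($d{\left(B \right)} = 3 - \left(-1\right) 3 = 3 - -3 = 3 + 3 = 6$)
$Q = 0$ ($Q = 0 \cdot 6 = 0$)
$F = 6$ ($F = 5 + 1 = 6$)
$D{\left(Y,v \right)} = 2$ ($D{\left(Y,v \right)} = -4 + \left(6 + 6 \cdot 0\right) = -4 + \left(6 + 0\right) = -4 + 6 = 2$)
$D{\left(Q,S{\left(-1 \right)} \right)} h = 2 \cdot 92 = 184$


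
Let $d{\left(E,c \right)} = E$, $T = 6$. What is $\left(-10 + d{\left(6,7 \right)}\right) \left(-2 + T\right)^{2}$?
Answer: $-64$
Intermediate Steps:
$\left(-10 + d{\left(6,7 \right)}\right) \left(-2 + T\right)^{2} = \left(-10 + 6\right) \left(-2 + 6\right)^{2} = - 4 \cdot 4^{2} = \left(-4\right) 16 = -64$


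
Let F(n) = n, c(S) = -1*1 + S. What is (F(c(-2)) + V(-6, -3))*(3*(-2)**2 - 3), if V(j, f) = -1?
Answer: -36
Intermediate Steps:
c(S) = -1 + S
(F(c(-2)) + V(-6, -3))*(3*(-2)**2 - 3) = ((-1 - 2) - 1)*(3*(-2)**2 - 3) = (-3 - 1)*(3*4 - 3) = -4*(12 - 3) = -4*9 = -36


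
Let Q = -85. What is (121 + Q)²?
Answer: 1296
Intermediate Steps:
(121 + Q)² = (121 - 85)² = 36² = 1296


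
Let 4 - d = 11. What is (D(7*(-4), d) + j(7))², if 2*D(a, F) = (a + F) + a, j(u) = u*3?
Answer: 441/4 ≈ 110.25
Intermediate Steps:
d = -7 (d = 4 - 1*11 = 4 - 11 = -7)
j(u) = 3*u
D(a, F) = a + F/2 (D(a, F) = ((a + F) + a)/2 = ((F + a) + a)/2 = (F + 2*a)/2 = a + F/2)
(D(7*(-4), d) + j(7))² = ((7*(-4) + (½)*(-7)) + 3*7)² = ((-28 - 7/2) + 21)² = (-63/2 + 21)² = (-21/2)² = 441/4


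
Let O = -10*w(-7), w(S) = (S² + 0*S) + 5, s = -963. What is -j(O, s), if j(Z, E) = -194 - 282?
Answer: 476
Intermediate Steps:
w(S) = 5 + S² (w(S) = (S² + 0) + 5 = S² + 5 = 5 + S²)
O = -540 (O = -10*(5 + (-7)²) = -10*(5 + 49) = -10*54 = -540)
j(Z, E) = -476
-j(O, s) = -1*(-476) = 476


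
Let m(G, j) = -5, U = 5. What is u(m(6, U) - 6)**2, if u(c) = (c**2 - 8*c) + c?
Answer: 39204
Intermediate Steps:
u(c) = c**2 - 7*c
u(m(6, U) - 6)**2 = ((-5 - 6)*(-7 + (-5 - 6)))**2 = (-11*(-7 - 11))**2 = (-11*(-18))**2 = 198**2 = 39204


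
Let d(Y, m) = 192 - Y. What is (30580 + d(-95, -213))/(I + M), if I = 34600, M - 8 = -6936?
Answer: 10289/9224 ≈ 1.1155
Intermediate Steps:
M = -6928 (M = 8 - 6936 = -6928)
(30580 + d(-95, -213))/(I + M) = (30580 + (192 - 1*(-95)))/(34600 - 6928) = (30580 + (192 + 95))/27672 = (30580 + 287)*(1/27672) = 30867*(1/27672) = 10289/9224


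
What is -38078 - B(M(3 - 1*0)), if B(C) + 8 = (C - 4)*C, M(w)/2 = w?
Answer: -38082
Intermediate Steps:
M(w) = 2*w
B(C) = -8 + C*(-4 + C) (B(C) = -8 + (C - 4)*C = -8 + (-4 + C)*C = -8 + C*(-4 + C))
-38078 - B(M(3 - 1*0)) = -38078 - (-8 + (2*(3 - 1*0))² - 8*(3 - 1*0)) = -38078 - (-8 + (2*(3 + 0))² - 8*(3 + 0)) = -38078 - (-8 + (2*3)² - 8*3) = -38078 - (-8 + 6² - 4*6) = -38078 - (-8 + 36 - 24) = -38078 - 1*4 = -38078 - 4 = -38082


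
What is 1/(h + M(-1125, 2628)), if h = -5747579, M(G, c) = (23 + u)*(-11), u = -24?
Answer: -1/5747568 ≈ -1.7399e-7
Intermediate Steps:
M(G, c) = 11 (M(G, c) = (23 - 24)*(-11) = -1*(-11) = 11)
1/(h + M(-1125, 2628)) = 1/(-5747579 + 11) = 1/(-5747568) = -1/5747568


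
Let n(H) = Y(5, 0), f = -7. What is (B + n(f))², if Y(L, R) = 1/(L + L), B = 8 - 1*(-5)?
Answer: 17161/100 ≈ 171.61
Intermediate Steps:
B = 13 (B = 8 + 5 = 13)
Y(L, R) = 1/(2*L)
n(H) = ⅒ (n(H) = (½)/5 = (½)*(⅕) = ⅒)
(B + n(f))² = (13 + ⅒)² = (131/10)² = 17161/100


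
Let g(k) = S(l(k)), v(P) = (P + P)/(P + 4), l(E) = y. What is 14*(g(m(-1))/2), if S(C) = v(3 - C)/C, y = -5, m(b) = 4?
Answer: -28/15 ≈ -1.8667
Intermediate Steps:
l(E) = -5
v(P) = 2*P/(4 + P) (v(P) = (2*P)/(4 + P) = 2*P/(4 + P))
S(C) = 2*(3 - C)/(C*(7 - C)) (S(C) = (2*(3 - C)/(4 + (3 - C)))/C = (2*(3 - C)/(7 - C))/C = 2*(3 - C)/(C*(7 - C)))
g(k) = -4/15 (g(k) = 2*(-3 - 5)/(-5*(-7 - 5)) = 2*(-1/5)*(-8)/(-12) = 2*(-1/5)*(-1/12)*(-8) = -4/15)
14*(g(m(-1))/2) = 14*(-4/15/2) = 14*(-4/15*1/2) = 14*(-2/15) = -28/15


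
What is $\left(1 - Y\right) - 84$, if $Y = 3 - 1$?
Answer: $-85$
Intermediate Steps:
$Y = 2$
$\left(1 - Y\right) - 84 = \left(1 - 2\right) - 84 = -1 - 84 = -85$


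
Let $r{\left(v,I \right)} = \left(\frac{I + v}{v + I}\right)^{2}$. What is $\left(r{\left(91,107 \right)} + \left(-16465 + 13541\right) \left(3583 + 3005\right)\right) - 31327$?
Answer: $-19294638$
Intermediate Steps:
$r{\left(v,I \right)} = 1$ ($r{\left(v,I \right)} = \left(\frac{I + v}{I + v}\right)^{2} = 1^{2} = 1$)
$\left(r{\left(91,107 \right)} + \left(-16465 + 13541\right) \left(3583 + 3005\right)\right) - 31327 = \left(1 + \left(-16465 + 13541\right) \left(3583 + 3005\right)\right) - 31327 = \left(1 - 19263312\right) - 31327 = -19263311 - 31327 = -19294638$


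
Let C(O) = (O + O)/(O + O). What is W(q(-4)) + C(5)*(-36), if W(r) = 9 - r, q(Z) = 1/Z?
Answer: -107/4 ≈ -26.750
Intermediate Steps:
q(Z) = 1/Z
C(O) = 1 (C(O) = (2*O)/((2*O)) = (2*O)*(1/(2*O)) = 1)
W(q(-4)) + C(5)*(-36) = (9 - 1/(-4)) + 1*(-36) = (9 - 1*(-¼)) - 36 = (9 + ¼) - 36 = 37/4 - 36 = -107/4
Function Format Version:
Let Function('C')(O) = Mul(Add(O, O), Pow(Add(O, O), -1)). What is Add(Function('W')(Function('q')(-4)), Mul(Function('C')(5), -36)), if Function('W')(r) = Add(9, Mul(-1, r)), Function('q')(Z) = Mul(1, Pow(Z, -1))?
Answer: Rational(-107, 4) ≈ -26.750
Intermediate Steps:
Function('q')(Z) = Pow(Z, -1)
Function('C')(O) = 1 (Function('C')(O) = Mul(Mul(2, O), Pow(Mul(2, O), -1)) = Mul(Mul(2, O), Mul(Rational(1, 2), Pow(O, -1))) = 1)
Add(Function('W')(Function('q')(-4)), Mul(Function('C')(5), -36)) = Add(Add(9, Mul(-1, Pow(-4, -1))), Mul(1, -36)) = Add(Add(9, Mul(-1, Rational(-1, 4))), -36) = Add(Add(9, Rational(1, 4)), -36) = Add(Rational(37, 4), -36) = Rational(-107, 4)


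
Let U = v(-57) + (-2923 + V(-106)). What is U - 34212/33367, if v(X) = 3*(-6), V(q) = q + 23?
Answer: -100936020/33367 ≈ -3025.0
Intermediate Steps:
V(q) = 23 + q
v(X) = -18
U = -3024 (U = -18 + (-2923 + (23 - 106)) = -18 + (-2923 - 83) = -18 - 3006 = -3024)
U - 34212/33367 = -3024 - 34212/33367 = -100936020/33367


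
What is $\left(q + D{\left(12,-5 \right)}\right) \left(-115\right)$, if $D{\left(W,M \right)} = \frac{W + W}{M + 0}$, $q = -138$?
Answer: $16422$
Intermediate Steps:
$D{\left(W,M \right)} = \frac{2 W}{M}$
$\left(q + D{\left(12,-5 \right)}\right) \left(-115\right) = \left(-138 + 2 \cdot 12 \frac{1}{-5}\right) \left(-115\right) = \left(-138 + 2 \cdot 12 \left(- \frac{1}{5}\right)\right) \left(-115\right) = \left(-138 - \frac{24}{5}\right) \left(-115\right) = \left(- \frac{714}{5}\right) \left(-115\right) = 16422$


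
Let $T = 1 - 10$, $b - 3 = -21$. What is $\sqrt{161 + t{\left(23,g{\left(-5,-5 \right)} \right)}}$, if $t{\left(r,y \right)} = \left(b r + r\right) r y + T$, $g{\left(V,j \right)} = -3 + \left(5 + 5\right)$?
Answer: $11 i \sqrt{519} \approx 250.6 i$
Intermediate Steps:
$b = -18$ ($b = 3 - 21 = -18$)
$T = -9$ ($T = 1 - 10 = -9$)
$g{\left(V,j \right)} = 7$ ($g{\left(V,j \right)} = -3 + 10 = 7$)
$t{\left(r,y \right)} = -9 - 17 y r^{2}$ ($t{\left(r,y \right)} = \left(- 18 r + r\right) r y - 9 = - 17 r r y - 9 = - 17 r^{2} y - 9 = - 17 y r^{2} - 9 = -9 - 17 y r^{2}$)
$\sqrt{161 + t{\left(23,g{\left(-5,-5 \right)} \right)}} = \sqrt{161 - \left(9 + 119 \cdot 23^{2}\right)} = \sqrt{161 - \left(9 + 119 \cdot 529\right)} = \sqrt{161 - 62960} = \sqrt{-62799} = 11 i \sqrt{519}$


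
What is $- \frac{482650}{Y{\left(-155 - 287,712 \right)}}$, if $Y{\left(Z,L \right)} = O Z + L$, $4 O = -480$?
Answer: $- \frac{241325}{26876} \approx -8.9792$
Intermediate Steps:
$O = -120$ ($O = \frac{1}{4} \left(-480\right) = -120$)
$Y{\left(Z,L \right)} = L - 120 Z$ ($Y{\left(Z,L \right)} = - 120 Z + L = L - 120 Z$)
$- \frac{482650}{Y{\left(-155 - 287,712 \right)}} = - \frac{482650}{712 - 120 \left(-155 - 287\right)} = - \frac{482650}{712 - -53040} = - \frac{482650}{712 + 53040} = - \frac{482650}{53752} = \left(-482650\right) \frac{1}{53752} = - \frac{241325}{26876}$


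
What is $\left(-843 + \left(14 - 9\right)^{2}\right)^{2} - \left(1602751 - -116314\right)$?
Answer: $-1049941$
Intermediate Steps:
$\left(-843 + \left(14 - 9\right)^{2}\right)^{2} - \left(1602751 - -116314\right) = \left(-843 + 5^{2}\right)^{2} - \left(1602751 + 116314\right) = \left(-843 + 25\right)^{2} - 1719065 = \left(-818\right)^{2} - 1719065 = 669124 - 1719065 = -1049941$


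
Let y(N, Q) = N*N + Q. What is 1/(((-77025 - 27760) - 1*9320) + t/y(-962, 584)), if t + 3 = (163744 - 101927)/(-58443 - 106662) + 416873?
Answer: -5272132860/601574346636523 ≈ -8.7639e-6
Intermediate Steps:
y(N, Q) = Q + N**2 (y(N, Q) = N**2 + Q = Q + N**2)
t = 68827259533/165105 (t = -3 + ((163744 - 101927)/(-58443 - 106662) + 416873) = -3 + (61817/(-165105) + 416873) = -3 + (61817*(-1/165105) + 416873) = -3 + (-61817/165105 + 416873) = -3 + 68827754848/165105 = 68827259533/165105 ≈ 4.1687e+5)
1/(((-77025 - 27760) - 1*9320) + t/y(-962, 584)) = 1/(((-77025 - 27760) - 1*9320) + 68827259533/(165105*(584 + (-962)**2))) = 1/((-104785 - 9320) + 68827259533/(165105*(584 + 925444))) = 1/(-114105 + (68827259533/165105)/926028) = 1/(-114105 + (68827259533/165105)*(1/926028)) = 1/(-114105 + 2373353777/5272132860) = 1/(-601574346636523/5272132860) = -5272132860/601574346636523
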